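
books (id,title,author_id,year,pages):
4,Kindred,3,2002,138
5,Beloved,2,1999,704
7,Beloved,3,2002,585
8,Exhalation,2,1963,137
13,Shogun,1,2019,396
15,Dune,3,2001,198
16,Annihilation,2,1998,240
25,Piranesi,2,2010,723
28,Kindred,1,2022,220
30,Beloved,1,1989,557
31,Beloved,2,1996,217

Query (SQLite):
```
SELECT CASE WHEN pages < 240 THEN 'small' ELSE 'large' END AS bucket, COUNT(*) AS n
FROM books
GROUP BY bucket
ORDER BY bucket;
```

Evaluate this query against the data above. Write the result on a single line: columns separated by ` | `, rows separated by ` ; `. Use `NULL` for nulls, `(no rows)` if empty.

Bucket rows by pages < 240 → 'small' else 'large'; count each bucket.

large | 6 ; small | 5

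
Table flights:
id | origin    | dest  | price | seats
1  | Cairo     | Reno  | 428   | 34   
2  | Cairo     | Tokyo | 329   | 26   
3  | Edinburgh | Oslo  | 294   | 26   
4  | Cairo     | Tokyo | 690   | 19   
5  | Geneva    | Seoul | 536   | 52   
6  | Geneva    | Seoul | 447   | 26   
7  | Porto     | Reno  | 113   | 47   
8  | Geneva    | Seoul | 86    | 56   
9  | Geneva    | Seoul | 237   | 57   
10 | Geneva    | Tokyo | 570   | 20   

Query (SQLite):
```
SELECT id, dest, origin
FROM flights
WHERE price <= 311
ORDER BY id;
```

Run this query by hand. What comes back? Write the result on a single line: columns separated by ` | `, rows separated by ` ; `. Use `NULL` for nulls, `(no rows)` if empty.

3 | Oslo | Edinburgh ; 7 | Reno | Porto ; 8 | Seoul | Geneva ; 9 | Seoul | Geneva

price <= 311: ids {3, 7, 8, 9}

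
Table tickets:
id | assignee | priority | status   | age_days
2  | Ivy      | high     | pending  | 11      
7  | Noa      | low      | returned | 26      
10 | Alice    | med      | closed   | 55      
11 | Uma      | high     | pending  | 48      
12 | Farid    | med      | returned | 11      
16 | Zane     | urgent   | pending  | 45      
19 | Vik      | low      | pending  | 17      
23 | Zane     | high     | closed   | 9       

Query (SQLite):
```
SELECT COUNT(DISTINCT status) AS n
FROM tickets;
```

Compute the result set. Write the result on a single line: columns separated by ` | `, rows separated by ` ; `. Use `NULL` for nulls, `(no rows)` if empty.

Count distinct non-NULL status values.

3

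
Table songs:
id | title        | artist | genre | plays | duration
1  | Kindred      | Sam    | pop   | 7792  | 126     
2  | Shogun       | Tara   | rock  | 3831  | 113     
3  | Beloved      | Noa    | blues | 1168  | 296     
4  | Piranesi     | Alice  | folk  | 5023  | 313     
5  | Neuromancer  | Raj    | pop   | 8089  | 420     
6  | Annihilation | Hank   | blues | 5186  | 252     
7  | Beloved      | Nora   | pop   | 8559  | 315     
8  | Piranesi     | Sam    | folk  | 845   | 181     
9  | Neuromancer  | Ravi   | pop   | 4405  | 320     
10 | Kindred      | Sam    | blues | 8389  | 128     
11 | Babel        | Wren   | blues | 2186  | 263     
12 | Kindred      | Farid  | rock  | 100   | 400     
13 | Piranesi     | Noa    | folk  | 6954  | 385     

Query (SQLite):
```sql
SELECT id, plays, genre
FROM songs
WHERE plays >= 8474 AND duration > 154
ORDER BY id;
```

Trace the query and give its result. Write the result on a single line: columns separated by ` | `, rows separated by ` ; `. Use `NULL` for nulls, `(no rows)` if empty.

plays >= 8474: ids {7}
duration > 154: ids {3, 4, 5, 6, 7, 8, 9, 11, 12, 13}
Combine with AND.

7 | 8559 | pop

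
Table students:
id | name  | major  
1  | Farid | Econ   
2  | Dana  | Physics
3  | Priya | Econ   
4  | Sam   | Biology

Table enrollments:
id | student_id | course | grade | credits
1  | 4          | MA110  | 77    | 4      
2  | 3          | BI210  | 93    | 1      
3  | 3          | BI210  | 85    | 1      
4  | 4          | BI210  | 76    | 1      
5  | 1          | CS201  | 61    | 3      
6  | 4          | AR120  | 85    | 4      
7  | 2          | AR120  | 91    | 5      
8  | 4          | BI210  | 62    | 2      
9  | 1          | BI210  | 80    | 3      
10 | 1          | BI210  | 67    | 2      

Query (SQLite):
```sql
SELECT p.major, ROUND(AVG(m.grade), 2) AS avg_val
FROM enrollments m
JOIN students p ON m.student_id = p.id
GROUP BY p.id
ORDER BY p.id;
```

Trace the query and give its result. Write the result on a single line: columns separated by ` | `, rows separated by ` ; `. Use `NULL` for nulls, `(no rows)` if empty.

Econ | 69.33 ; Physics | 91 ; Econ | 89 ; Biology | 75

Join each enrollments row to its students via student_id.
Group joined rows by students.id; compute ROUND(AVG(m.grade), 2) per group.
  1: ids {5, 9, 10} → ROUND(AVG(m.grade), 2)=69.33
  2: ids {7} → ROUND(AVG(m.grade), 2)=91
  3: ids {2, 3} → ROUND(AVG(m.grade), 2)=89
  4: ids {1, 4, 6, 8} → ROUND(AVG(m.grade), 2)=75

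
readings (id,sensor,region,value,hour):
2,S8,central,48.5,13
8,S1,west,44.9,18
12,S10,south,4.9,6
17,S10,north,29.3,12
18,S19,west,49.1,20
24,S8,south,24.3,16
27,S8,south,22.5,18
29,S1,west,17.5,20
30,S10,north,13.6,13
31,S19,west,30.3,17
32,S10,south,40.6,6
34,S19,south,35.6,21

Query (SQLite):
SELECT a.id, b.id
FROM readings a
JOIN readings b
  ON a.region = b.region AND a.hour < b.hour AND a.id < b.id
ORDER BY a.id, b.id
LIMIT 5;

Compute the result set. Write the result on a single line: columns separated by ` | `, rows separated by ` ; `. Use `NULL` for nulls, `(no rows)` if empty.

Pairs (a,b) with same region, a.hour < b.hour, a.id < b.id.
region groups: central:{2} north:{17,30} south:{12,24,27,32,34} west:{8,18,29,31}
Ordered by (a.id, b.id); first 5.

8 | 18 ; 8 | 29 ; 12 | 24 ; 12 | 27 ; 12 | 34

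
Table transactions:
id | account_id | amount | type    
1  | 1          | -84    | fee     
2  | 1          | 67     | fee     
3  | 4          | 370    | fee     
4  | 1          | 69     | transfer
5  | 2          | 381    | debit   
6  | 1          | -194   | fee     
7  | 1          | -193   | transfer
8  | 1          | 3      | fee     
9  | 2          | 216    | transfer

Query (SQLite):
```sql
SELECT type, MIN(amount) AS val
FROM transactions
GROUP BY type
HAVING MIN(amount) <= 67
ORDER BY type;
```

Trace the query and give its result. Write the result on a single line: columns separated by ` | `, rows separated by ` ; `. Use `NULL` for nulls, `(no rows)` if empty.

Partition transactions by type; compute MIN(amount) within each group.
HAVING: keep groups where MIN(amount) <= 67.
  debit: ids {5} → MIN(amount)=381
  fee: ids {1, 2, 3, 6, 8} → MIN(amount)=-194
  transfer: ids {4, 7, 9} → MIN(amount)=-193

fee | -194 ; transfer | -193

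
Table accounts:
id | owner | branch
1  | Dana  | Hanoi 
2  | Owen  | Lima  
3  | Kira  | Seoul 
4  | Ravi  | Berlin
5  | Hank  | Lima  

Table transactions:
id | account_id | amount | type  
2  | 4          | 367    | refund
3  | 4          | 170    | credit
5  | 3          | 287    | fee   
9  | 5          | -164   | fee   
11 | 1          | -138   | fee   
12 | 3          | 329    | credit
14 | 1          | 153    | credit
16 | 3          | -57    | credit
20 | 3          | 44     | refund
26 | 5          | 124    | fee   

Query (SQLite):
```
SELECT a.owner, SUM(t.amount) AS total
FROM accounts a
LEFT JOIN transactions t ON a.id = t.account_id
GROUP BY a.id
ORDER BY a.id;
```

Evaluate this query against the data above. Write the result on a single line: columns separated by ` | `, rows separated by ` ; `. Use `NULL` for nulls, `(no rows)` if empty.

Dana | 15 ; Owen | NULL ; Kira | 603 ; Ravi | 537 ; Hank | -40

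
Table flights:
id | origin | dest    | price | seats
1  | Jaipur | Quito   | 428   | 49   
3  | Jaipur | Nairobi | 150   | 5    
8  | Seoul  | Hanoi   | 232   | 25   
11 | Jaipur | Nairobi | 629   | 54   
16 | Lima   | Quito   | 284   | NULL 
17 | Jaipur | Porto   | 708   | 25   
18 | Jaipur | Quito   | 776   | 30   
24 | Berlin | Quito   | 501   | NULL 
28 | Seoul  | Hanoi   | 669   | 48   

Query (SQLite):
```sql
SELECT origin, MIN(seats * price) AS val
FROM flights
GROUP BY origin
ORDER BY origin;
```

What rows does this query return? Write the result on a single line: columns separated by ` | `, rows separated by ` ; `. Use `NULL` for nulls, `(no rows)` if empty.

Berlin | NULL ; Jaipur | 750 ; Lima | NULL ; Seoul | 5800

For each row compute seats * price.
Group by origin; take MIN of the expression per group.
  Berlin: ids {24} → MIN(seats * price)=NULL
  Jaipur: ids {1, 3, 11, 17, 18} → MIN(seats * price)=750
  Lima: ids {16} → MIN(seats * price)=NULL
  Seoul: ids {8, 28} → MIN(seats * price)=5800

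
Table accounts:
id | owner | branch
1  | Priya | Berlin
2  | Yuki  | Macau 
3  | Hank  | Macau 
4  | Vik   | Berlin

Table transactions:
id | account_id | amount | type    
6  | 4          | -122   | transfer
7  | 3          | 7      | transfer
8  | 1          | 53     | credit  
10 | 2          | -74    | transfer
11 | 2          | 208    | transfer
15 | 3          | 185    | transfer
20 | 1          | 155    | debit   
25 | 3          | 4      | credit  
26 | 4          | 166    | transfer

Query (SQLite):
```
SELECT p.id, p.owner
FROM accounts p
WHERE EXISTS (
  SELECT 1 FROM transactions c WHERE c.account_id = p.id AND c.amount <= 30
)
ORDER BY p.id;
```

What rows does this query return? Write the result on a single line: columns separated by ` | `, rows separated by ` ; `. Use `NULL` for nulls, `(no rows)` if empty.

For each accounts row, check whether any transactions with matching account_id has amount <= 30.
Keep rows where that is true.

2 | Yuki ; 3 | Hank ; 4 | Vik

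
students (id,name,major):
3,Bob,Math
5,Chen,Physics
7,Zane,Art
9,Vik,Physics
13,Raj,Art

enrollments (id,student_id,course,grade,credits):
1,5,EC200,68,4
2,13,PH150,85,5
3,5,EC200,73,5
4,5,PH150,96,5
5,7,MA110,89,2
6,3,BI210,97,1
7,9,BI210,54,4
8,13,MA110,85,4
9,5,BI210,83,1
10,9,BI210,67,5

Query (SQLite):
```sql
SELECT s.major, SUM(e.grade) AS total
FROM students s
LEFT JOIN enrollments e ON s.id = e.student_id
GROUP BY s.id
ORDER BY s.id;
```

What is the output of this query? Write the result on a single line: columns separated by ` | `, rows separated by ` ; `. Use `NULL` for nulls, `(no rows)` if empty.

LEFT JOIN keeps every students row; unmatched ones get NULL for enrollments columns.
Group by students.id and compute SUM(e.grade). SUM over an all-NULL group is NULL.
  3: ids {6} → SUM(e.grade)=97
  5: ids {1, 3, 4, 9} → SUM(e.grade)=320
  7: ids {5} → SUM(e.grade)=89
  9: ids {7, 10} → SUM(e.grade)=121
  13: ids {2, 8} → SUM(e.grade)=170

Math | 97 ; Physics | 320 ; Art | 89 ; Physics | 121 ; Art | 170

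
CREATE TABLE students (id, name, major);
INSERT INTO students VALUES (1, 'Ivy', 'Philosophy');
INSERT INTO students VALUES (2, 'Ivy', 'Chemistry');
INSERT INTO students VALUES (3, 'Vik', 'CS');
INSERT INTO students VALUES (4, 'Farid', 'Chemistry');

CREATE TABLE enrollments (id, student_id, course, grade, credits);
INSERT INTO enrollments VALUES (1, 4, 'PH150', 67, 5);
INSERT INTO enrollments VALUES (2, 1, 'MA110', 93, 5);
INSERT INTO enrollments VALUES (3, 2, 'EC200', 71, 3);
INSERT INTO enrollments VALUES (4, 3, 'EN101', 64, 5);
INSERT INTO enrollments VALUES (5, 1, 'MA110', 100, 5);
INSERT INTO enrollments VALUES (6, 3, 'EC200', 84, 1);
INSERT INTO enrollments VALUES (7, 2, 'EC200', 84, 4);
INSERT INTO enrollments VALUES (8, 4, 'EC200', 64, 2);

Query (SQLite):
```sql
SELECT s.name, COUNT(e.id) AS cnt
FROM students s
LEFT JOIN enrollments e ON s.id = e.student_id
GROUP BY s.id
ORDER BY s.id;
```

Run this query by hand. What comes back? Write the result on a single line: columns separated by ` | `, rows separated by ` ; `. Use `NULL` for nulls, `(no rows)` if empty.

LEFT JOIN keeps every students row; unmatched ones get NULL for enrollments columns.
Group by students.id and compute COUNT(e.id). COUNT(col) of an all-NULL group is 0.
  1: ids {2, 5} → COUNT(e.id)=2
  2: ids {3, 7} → COUNT(e.id)=2
  3: ids {4, 6} → COUNT(e.id)=2
  4: ids {1, 8} → COUNT(e.id)=2

Ivy | 2 ; Ivy | 2 ; Vik | 2 ; Farid | 2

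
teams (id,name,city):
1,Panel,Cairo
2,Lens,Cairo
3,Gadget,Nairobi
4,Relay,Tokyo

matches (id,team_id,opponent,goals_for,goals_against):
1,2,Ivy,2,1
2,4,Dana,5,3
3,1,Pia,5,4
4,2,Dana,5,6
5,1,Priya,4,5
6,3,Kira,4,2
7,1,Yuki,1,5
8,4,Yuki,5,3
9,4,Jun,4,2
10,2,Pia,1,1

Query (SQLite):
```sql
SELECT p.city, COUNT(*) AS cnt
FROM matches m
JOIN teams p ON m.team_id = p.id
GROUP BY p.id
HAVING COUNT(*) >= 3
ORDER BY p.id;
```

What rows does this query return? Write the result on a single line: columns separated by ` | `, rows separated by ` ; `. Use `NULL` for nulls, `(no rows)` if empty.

Join each matches row to its teams via team_id.
Group joined rows by teams.id; compute COUNT(*) per group.
HAVING: keep groups with count ≥ 3.
  1: ids {3, 5, 7} → COUNT(*)=3
  2: ids {1, 4, 10} → COUNT(*)=3
  3: ids {6} → COUNT(*)=1
  4: ids {2, 8, 9} → COUNT(*)=3

Cairo | 3 ; Cairo | 3 ; Tokyo | 3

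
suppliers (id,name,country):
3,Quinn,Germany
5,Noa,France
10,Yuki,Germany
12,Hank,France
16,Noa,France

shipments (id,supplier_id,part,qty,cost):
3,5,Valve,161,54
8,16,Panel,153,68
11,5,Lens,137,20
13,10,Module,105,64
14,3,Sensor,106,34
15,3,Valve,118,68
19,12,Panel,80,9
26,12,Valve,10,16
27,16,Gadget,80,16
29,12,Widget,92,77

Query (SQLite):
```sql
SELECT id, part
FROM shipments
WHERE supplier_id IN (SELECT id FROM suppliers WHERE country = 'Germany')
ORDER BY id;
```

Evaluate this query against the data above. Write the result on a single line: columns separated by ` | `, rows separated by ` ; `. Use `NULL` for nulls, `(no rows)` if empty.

13 | Module ; 14 | Sensor ; 15 | Valve

Inner query: suppliers.id where country = 'Germany'.
Outer: keep shipments rows whose supplier_id is in that set.
Inner query → {3, 10}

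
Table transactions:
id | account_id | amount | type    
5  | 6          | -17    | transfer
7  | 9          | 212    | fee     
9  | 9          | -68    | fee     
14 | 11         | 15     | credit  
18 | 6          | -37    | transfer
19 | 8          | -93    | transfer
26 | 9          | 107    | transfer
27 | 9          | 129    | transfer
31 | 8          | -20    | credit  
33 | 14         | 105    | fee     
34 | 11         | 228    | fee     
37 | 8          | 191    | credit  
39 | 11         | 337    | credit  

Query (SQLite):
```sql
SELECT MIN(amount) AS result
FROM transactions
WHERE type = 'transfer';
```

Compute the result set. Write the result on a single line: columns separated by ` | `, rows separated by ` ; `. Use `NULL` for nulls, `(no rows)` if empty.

-93

Rows where type='transfer' → amount values: [-17, -37, -93, 107, 129].
MIN of non-NULL values = -93.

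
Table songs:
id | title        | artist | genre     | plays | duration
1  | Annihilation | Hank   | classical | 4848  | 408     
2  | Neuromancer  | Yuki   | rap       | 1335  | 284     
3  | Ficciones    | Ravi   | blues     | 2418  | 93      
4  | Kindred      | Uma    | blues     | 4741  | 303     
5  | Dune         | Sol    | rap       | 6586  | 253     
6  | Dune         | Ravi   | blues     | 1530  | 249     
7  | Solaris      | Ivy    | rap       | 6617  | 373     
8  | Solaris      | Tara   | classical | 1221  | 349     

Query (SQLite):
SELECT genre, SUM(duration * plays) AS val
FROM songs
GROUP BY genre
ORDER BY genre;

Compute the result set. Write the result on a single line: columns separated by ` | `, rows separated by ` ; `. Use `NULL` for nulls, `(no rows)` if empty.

blues | 2042367 ; classical | 2404113 ; rap | 4513539

For each row compute duration * plays.
Group by genre; take SUM of the expression per group.
  blues: ids {3, 4, 6} → SUM(duration * plays)=2042367
  classical: ids {1, 8} → SUM(duration * plays)=2404113
  rap: ids {2, 5, 7} → SUM(duration * plays)=4513539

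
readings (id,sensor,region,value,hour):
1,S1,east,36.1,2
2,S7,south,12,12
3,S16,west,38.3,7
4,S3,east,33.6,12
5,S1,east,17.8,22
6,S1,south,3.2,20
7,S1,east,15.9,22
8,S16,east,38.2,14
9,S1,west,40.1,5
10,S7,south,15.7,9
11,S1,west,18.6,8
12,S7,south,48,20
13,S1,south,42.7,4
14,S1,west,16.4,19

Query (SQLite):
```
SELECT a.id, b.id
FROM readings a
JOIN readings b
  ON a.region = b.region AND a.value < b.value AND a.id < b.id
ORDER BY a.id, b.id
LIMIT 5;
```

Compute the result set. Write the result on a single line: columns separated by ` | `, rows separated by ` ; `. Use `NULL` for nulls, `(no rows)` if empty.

Pairs (a,b) with same region, a.value < b.value, a.id < b.id.
region groups: east:{1,4,5,7,8} south:{2,6,10,12,13} west:{3,9,11,14}
Ordered by (a.id, b.id); first 5.

1 | 8 ; 2 | 10 ; 2 | 12 ; 2 | 13 ; 3 | 9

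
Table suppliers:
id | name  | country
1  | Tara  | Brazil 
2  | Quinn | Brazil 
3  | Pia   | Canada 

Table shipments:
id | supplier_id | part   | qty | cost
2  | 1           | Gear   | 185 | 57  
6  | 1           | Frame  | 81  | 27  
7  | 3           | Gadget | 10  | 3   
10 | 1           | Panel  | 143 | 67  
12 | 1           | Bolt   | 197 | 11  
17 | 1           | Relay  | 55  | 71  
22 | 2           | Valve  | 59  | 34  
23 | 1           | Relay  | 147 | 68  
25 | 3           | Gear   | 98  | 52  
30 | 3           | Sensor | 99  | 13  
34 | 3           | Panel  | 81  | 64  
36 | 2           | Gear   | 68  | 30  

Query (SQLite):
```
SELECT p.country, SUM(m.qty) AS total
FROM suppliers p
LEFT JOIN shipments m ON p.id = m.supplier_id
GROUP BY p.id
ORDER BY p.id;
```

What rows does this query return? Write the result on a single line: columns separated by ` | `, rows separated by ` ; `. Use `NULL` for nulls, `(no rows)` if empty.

LEFT JOIN keeps every suppliers row; unmatched ones get NULL for shipments columns.
Group by suppliers.id and compute SUM(m.qty). SUM over an all-NULL group is NULL.
  1: ids {2, 6, 10, 12, 17, 23} → SUM(m.qty)=808
  2: ids {22, 36} → SUM(m.qty)=127
  3: ids {7, 25, 30, 34} → SUM(m.qty)=288

Brazil | 808 ; Brazil | 127 ; Canada | 288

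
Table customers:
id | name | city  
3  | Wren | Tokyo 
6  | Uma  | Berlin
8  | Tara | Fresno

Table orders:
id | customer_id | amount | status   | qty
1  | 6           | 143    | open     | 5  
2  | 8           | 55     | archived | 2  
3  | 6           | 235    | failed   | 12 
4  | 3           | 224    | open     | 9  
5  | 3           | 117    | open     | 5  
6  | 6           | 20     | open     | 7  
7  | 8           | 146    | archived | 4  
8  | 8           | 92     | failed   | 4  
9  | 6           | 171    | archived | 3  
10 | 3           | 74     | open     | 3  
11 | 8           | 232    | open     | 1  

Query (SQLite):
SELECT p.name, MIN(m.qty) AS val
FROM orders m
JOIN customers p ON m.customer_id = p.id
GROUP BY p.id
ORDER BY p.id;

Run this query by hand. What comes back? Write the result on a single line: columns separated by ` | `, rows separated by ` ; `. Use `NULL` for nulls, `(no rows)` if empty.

Join each orders row to its customers via customer_id.
Group joined rows by customers.id; compute MIN(m.qty) per group.
  3: ids {4, 5, 10} → MIN(m.qty)=3
  6: ids {1, 3, 6, 9} → MIN(m.qty)=3
  8: ids {2, 7, 8, 11} → MIN(m.qty)=1

Wren | 3 ; Uma | 3 ; Tara | 1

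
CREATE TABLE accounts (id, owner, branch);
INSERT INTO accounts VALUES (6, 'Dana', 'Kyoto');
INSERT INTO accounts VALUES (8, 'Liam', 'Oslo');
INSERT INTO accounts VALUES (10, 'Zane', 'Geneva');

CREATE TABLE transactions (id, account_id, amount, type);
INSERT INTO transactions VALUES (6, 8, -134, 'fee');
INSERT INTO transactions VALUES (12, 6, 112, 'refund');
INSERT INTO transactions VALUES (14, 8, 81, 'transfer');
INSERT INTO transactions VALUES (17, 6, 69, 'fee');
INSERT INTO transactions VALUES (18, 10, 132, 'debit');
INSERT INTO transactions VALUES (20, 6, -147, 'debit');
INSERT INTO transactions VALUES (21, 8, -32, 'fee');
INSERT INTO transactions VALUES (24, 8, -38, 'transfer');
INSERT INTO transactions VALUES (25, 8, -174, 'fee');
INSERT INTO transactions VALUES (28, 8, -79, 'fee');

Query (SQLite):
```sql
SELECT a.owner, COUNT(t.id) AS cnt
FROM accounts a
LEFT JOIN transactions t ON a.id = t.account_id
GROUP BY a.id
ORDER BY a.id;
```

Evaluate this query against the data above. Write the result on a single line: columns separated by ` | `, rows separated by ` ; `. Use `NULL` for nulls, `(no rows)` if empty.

LEFT JOIN keeps every accounts row; unmatched ones get NULL for transactions columns.
Group by accounts.id and compute COUNT(t.id). COUNT(col) of an all-NULL group is 0.
  6: ids {12, 17, 20} → COUNT(t.id)=3
  8: ids {6, 14, 21, 24, 25, 28} → COUNT(t.id)=6
  10: ids {18} → COUNT(t.id)=1

Dana | 3 ; Liam | 6 ; Zane | 1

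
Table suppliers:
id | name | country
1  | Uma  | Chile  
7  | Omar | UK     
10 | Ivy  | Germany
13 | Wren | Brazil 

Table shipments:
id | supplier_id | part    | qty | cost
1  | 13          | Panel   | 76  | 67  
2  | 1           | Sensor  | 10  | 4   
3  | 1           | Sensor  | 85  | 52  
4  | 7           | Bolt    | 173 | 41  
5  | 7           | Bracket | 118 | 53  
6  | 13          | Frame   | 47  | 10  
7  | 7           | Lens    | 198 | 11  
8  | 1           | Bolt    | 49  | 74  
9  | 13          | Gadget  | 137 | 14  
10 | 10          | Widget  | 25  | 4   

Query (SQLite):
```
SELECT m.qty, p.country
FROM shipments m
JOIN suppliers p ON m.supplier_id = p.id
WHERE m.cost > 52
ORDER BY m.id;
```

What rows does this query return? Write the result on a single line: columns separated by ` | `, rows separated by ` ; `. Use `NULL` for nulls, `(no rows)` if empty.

Each shipments row matches the suppliers row where supplier_id = suppliers.id.
Then keep rows with m.cost > 52.

76 | Brazil ; 118 | UK ; 49 | Chile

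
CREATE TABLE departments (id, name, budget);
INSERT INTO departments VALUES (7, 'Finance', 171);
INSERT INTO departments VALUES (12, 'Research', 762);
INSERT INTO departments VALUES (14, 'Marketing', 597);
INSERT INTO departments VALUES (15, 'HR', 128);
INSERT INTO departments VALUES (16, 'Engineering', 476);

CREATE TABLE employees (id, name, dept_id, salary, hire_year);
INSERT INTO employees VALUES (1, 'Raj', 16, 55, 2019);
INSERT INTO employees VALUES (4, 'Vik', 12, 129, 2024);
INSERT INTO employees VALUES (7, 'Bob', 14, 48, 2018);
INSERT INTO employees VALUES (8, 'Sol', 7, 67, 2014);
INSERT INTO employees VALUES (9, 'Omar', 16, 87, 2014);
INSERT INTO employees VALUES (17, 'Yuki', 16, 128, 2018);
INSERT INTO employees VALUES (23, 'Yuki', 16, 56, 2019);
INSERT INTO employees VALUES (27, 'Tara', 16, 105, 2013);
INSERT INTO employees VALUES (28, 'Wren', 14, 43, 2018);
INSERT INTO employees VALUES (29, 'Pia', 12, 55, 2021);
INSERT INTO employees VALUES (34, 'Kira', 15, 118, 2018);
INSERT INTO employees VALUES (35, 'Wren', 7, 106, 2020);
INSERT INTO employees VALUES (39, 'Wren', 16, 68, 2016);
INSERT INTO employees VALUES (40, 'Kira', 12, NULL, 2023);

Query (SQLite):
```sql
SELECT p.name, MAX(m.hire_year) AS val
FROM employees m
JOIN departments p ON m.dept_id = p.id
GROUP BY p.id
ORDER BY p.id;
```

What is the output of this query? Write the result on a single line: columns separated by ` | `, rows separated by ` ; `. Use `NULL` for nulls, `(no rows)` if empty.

Finance | 2020 ; Research | 2024 ; Marketing | 2018 ; HR | 2018 ; Engineering | 2019

Join each employees row to its departments via dept_id.
Group joined rows by departments.id; compute MAX(m.hire_year) per group.
  7: ids {8, 35} → MAX(m.hire_year)=2020
  12: ids {4, 29, 40} → MAX(m.hire_year)=2024
  14: ids {7, 28} → MAX(m.hire_year)=2018
  15: ids {34} → MAX(m.hire_year)=2018
  16: ids {1, 9, 17, 23, 27, 39} → MAX(m.hire_year)=2019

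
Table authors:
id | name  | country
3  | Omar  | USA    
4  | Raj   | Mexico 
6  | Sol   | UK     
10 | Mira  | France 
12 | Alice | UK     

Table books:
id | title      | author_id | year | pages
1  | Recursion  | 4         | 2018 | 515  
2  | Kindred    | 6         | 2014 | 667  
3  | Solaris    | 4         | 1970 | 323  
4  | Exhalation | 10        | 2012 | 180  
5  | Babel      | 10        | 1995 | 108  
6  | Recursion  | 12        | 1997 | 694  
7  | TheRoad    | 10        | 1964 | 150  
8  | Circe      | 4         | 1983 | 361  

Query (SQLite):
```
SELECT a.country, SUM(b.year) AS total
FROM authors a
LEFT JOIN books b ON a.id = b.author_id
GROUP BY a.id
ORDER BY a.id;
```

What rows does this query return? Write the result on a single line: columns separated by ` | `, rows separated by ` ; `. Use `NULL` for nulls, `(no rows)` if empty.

LEFT JOIN keeps every authors row; unmatched ones get NULL for books columns.
Group by authors.id and compute SUM(b.year). SUM over an all-NULL group is NULL.
  3: ids {—} → SUM(b.year)=NULL
  4: ids {1, 3, 8} → SUM(b.year)=5971
  6: ids {2} → SUM(b.year)=2014
  10: ids {4, 5, 7} → SUM(b.year)=5971
  12: ids {6} → SUM(b.year)=1997

USA | NULL ; Mexico | 5971 ; UK | 2014 ; France | 5971 ; UK | 1997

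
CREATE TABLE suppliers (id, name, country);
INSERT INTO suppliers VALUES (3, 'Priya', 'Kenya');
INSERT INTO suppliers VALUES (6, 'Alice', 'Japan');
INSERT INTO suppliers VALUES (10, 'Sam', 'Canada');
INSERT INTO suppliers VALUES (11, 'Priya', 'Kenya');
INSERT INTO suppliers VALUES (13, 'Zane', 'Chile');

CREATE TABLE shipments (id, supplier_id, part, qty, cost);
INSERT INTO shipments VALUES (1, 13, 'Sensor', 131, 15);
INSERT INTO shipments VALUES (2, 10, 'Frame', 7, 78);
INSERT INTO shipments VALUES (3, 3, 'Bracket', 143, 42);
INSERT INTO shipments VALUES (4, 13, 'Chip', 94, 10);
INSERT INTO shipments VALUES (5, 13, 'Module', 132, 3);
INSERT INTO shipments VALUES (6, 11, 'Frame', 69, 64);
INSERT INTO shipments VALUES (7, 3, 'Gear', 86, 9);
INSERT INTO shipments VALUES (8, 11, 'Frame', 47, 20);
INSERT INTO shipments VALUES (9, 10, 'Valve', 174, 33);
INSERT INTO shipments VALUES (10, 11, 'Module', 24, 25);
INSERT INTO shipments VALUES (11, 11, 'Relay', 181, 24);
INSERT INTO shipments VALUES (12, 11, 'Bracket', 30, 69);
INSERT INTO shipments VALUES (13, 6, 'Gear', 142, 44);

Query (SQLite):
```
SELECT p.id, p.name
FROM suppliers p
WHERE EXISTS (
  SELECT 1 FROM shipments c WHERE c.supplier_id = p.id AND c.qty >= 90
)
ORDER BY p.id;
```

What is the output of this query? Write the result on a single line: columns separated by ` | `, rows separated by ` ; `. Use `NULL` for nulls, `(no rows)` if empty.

3 | Priya ; 6 | Alice ; 10 | Sam ; 11 | Priya ; 13 | Zane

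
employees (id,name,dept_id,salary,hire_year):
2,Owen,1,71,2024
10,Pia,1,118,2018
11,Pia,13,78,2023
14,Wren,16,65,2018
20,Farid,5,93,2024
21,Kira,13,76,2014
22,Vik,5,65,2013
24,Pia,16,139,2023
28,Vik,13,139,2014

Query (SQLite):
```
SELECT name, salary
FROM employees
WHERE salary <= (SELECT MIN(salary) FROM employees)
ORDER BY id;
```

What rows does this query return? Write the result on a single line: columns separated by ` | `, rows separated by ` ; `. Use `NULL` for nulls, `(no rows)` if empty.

Wren | 65 ; Vik | 65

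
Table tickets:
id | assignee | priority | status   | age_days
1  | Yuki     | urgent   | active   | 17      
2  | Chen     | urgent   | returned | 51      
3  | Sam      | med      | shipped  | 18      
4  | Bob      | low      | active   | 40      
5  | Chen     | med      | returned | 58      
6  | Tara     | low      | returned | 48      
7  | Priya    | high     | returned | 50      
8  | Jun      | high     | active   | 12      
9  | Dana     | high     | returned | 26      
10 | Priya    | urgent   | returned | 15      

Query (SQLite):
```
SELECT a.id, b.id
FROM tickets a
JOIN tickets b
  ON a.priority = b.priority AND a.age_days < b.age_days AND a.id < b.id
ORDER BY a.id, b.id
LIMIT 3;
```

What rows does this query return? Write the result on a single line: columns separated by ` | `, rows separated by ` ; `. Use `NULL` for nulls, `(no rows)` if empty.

1 | 2 ; 3 | 5 ; 4 | 6

Pairs (a,b) with same priority, a.age_days < b.age_days, a.id < b.id.
priority groups: high:{7,8,9} low:{4,6} med:{3,5} urgent:{1,2,10}
Ordered by (a.id, b.id); first 3.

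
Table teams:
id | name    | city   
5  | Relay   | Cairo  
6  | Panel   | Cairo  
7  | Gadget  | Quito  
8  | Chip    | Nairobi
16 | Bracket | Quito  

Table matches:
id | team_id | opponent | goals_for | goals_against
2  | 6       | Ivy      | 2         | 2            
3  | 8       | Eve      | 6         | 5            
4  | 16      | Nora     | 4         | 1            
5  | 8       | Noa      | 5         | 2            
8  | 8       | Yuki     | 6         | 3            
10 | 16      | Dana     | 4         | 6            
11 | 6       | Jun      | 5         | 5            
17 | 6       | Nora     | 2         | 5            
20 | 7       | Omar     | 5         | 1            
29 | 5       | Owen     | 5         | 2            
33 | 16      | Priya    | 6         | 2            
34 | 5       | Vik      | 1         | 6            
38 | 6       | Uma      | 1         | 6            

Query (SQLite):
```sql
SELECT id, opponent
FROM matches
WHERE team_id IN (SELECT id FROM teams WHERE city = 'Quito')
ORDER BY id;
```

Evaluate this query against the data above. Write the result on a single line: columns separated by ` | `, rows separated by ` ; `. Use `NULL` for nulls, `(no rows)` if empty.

4 | Nora ; 10 | Dana ; 20 | Omar ; 33 | Priya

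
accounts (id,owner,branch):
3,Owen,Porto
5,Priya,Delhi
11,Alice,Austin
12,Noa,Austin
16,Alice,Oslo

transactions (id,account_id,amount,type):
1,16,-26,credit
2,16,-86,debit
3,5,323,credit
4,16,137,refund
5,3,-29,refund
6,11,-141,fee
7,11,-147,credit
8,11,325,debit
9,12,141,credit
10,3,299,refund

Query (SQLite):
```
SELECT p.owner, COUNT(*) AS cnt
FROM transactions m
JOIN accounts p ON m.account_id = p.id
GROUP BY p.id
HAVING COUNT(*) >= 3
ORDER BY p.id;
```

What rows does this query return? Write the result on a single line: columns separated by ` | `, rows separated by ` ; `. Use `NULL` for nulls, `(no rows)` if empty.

Join each transactions row to its accounts via account_id.
Group joined rows by accounts.id; compute COUNT(*) per group.
HAVING: keep groups with count ≥ 3.
  3: ids {5, 10} → COUNT(*)=2
  5: ids {3} → COUNT(*)=1
  11: ids {6, 7, 8} → COUNT(*)=3
  12: ids {9} → COUNT(*)=1
  16: ids {1, 2, 4} → COUNT(*)=3

Alice | 3 ; Alice | 3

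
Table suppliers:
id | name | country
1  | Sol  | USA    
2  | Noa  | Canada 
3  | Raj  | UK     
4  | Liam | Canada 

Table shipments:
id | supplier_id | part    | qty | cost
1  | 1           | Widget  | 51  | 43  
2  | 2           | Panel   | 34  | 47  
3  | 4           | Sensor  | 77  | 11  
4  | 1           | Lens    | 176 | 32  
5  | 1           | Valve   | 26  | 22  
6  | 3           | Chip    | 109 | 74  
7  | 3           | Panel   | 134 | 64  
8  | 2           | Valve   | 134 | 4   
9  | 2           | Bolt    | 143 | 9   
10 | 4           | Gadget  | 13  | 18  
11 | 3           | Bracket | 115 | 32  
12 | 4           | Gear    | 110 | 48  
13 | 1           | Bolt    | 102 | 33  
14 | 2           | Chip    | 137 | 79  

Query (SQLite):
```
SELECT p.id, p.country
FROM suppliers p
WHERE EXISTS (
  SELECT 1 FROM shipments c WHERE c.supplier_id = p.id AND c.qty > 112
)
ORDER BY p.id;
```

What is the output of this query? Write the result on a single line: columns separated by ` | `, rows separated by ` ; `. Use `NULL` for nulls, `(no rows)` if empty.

For each suppliers row, check whether any shipments with matching supplier_id has qty > 112.
Keep rows where that is true.

1 | USA ; 2 | Canada ; 3 | UK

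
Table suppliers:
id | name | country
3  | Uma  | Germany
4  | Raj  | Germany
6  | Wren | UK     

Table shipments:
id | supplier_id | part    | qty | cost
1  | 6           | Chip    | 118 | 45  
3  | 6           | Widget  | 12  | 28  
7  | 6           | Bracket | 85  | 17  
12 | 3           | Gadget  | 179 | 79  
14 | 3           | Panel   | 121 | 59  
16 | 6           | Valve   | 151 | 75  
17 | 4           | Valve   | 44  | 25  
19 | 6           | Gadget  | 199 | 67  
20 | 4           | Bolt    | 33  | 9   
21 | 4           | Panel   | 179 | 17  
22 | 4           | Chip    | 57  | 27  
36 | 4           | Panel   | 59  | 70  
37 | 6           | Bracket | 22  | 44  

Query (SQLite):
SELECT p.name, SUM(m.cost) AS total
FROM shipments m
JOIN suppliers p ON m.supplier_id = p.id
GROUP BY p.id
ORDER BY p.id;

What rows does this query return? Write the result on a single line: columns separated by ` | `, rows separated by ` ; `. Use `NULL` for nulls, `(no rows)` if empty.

Join each shipments row to its suppliers via supplier_id.
Group joined rows by suppliers.id; compute SUM(m.cost) per group.
  3: ids {12, 14} → SUM(m.cost)=138
  4: ids {17, 20, 21, 22, 36} → SUM(m.cost)=148
  6: ids {1, 3, 7, 16, 19, 37} → SUM(m.cost)=276

Uma | 138 ; Raj | 148 ; Wren | 276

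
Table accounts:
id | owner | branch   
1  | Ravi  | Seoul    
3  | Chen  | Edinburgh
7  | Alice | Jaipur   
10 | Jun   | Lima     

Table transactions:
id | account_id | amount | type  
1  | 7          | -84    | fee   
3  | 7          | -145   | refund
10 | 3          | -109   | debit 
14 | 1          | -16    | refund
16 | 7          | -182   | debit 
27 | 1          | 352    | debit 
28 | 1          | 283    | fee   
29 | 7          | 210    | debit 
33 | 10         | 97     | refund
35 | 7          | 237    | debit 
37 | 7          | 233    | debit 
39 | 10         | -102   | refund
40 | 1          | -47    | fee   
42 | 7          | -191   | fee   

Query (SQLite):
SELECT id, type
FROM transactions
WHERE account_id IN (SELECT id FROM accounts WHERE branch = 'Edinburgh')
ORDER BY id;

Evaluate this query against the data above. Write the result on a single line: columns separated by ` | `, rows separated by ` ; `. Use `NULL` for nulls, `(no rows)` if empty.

Inner query: accounts.id where branch = 'Edinburgh'.
Outer: keep transactions rows whose account_id is in that set.
Inner query → {3}

10 | debit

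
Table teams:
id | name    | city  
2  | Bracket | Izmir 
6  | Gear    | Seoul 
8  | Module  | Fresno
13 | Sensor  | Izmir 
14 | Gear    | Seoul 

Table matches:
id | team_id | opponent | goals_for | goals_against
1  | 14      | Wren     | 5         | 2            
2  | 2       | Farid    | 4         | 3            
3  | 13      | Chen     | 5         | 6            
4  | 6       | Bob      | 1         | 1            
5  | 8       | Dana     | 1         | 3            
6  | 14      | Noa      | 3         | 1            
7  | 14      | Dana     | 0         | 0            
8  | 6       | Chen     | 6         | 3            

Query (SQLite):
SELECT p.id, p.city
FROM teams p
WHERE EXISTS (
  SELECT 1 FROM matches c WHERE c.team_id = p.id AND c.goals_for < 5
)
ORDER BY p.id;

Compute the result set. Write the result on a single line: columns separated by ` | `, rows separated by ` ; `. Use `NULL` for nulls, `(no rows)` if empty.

For each teams row, check whether any matches with matching team_id has goals_for < 5.
Keep rows where that is true.

2 | Izmir ; 6 | Seoul ; 8 | Fresno ; 14 | Seoul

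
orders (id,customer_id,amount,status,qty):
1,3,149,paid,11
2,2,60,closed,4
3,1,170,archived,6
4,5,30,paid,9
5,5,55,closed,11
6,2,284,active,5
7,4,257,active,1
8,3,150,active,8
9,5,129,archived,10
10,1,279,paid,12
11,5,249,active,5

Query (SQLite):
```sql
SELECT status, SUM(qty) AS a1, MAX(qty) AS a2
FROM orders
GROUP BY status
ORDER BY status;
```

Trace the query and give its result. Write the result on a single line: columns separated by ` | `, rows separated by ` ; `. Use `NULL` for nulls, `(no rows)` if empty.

Group orders by status.
Per group compute: SUM(qty), MAX(qty).
  active: ids {6, 7, 8, 11} → SUM(qty)=19, MAX(qty)=8
  archived: ids {3, 9} → SUM(qty)=16, MAX(qty)=10
  closed: ids {2, 5} → SUM(qty)=15, MAX(qty)=11
  paid: ids {1, 4, 10} → SUM(qty)=32, MAX(qty)=12

active | 19 | 8 ; archived | 16 | 10 ; closed | 15 | 11 ; paid | 32 | 12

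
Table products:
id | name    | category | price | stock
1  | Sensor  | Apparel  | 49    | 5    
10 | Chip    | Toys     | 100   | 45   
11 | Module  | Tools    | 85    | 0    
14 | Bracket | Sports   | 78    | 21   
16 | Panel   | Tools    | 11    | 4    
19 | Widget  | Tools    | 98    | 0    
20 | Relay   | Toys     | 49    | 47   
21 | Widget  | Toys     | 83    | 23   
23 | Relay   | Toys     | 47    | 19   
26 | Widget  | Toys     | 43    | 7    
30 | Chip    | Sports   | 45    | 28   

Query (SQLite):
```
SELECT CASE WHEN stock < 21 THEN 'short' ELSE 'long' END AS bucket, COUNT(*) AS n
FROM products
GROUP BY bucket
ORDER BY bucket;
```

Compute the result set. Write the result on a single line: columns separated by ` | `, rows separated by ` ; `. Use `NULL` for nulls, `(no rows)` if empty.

Bucket rows by stock < 21 → 'short' else 'long'; count each bucket.

long | 5 ; short | 6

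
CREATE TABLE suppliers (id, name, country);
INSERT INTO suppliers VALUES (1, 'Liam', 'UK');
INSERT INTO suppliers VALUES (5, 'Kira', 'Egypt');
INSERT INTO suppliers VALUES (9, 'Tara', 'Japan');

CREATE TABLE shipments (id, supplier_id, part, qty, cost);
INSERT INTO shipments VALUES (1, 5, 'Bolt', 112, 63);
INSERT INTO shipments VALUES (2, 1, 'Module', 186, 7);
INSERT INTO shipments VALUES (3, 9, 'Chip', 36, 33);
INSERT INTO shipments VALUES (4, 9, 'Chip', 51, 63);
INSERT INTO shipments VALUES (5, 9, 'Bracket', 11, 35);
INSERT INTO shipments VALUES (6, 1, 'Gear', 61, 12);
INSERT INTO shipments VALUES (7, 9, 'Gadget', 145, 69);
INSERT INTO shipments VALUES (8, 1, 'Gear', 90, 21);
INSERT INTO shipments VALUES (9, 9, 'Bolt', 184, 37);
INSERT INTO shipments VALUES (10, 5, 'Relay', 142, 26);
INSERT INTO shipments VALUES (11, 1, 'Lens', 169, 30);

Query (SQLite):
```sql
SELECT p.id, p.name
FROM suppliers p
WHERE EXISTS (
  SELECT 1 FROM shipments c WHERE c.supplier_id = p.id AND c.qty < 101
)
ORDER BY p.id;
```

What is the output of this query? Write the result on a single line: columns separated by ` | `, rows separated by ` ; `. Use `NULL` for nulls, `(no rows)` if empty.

1 | Liam ; 9 | Tara

For each suppliers row, check whether any shipments with matching supplier_id has qty < 101.
Keep rows where that is true.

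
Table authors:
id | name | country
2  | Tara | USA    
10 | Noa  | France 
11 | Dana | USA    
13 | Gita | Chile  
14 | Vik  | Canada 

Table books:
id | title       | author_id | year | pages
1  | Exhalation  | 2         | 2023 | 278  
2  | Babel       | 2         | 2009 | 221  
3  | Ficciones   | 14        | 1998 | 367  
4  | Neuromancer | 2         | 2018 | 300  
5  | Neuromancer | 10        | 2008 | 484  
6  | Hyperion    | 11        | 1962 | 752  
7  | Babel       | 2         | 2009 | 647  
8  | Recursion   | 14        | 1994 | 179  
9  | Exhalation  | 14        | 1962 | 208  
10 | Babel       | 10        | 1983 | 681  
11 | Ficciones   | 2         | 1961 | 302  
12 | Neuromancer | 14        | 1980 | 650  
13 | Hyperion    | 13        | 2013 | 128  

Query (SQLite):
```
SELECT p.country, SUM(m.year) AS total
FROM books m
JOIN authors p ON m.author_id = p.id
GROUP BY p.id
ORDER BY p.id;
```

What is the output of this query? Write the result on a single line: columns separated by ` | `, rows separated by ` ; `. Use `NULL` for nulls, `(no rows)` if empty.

USA | 10020 ; France | 3991 ; USA | 1962 ; Chile | 2013 ; Canada | 7934

Join each books row to its authors via author_id.
Group joined rows by authors.id; compute SUM(m.year) per group.
  2: ids {1, 2, 4, 7, 11} → SUM(m.year)=10020
  10: ids {5, 10} → SUM(m.year)=3991
  11: ids {6} → SUM(m.year)=1962
  13: ids {13} → SUM(m.year)=2013
  14: ids {3, 8, 9, 12} → SUM(m.year)=7934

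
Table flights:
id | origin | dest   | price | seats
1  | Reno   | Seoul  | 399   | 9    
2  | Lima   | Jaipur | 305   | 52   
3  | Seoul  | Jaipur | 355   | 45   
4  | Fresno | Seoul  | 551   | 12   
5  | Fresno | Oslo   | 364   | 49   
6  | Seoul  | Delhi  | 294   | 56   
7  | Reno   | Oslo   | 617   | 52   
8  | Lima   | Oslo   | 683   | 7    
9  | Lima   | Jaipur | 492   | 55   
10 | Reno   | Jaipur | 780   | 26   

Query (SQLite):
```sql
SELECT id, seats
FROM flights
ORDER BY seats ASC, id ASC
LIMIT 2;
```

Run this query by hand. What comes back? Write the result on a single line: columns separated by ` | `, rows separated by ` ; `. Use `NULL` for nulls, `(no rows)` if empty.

Sort by seats asc, tiebreak id asc: (7, id=8), (9, id=1), (12, id=4), (26, id=10), (45, id=3) …. Take first 2.

8 | 7 ; 1 | 9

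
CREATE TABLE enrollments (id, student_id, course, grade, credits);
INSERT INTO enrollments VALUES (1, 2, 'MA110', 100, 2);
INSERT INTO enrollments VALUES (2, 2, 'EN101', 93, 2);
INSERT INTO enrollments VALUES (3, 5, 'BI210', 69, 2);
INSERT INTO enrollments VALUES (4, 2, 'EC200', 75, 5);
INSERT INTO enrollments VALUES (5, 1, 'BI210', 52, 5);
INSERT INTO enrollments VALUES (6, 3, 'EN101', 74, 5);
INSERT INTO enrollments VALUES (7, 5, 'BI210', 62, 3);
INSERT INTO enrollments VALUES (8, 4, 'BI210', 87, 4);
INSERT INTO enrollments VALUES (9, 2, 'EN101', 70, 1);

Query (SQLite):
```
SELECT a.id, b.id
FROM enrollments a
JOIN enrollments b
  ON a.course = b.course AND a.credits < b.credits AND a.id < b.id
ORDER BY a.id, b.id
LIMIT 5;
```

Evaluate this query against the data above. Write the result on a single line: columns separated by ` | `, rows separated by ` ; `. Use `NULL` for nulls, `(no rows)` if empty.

Pairs (a,b) with same course, a.credits < b.credits, a.id < b.id.
course groups: BI210:{3,5,7,8} EC200:{4} EN101:{2,6,9} MA110:{1}
Ordered by (a.id, b.id); first 5.

2 | 6 ; 3 | 5 ; 3 | 7 ; 3 | 8 ; 7 | 8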